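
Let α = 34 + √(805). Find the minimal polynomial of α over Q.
m_α(x) = x^2 - 68x + 351

From α - 34 = √(805), squaring gives (α - 34)^2 = 805, i.e. α^2 - 68α + 1156 = 805, so α^2 - 68α + 351 = 0. The discriminant of x^2 - 68x + 351 is (-68)^2 - 4·(351) = 4624 - 1404 = 3220, and 4·(805) is not a perfect square in Q since 805 is squarefree and ≠ 1. Hence x^2 - 68x + 351 is irreducible over Q and is the minimal polynomial of α.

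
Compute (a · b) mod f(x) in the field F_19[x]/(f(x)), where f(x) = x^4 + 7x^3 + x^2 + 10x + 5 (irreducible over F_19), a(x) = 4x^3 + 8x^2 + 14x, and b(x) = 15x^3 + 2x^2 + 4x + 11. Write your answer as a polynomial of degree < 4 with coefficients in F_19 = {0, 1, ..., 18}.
a · b ≡ 3x^3 + 6x^2 + 7x + 4 (mod f(x))

Multiply in F_19[x]: a(x)·b(x) = (4x^3 + 8x^2 + 14x)·(15x^3 + 2x^2 + 4x + 11) = 3x^6 + 14x^5 + 14x^4 + 9x^3 + 11x^2 + 2x. This has degree ≥ 4, so divide by f(x) over F_19: 3x^6 + 14x^5 + 14x^4 + 9x^3 + 11x^2 + 2x = (3x^2 + 12x + 3)·(x^4 + 7x^3 + x^2 + 10x + 5) + (3x^3 + 6x^2 + 7x + 4). Hence a·b ≡ 3x^3 + 6x^2 + 7x + 4 (mod f). (F_19[x]/(f) is a field with 19^4 = 130321 elements since f is irreducible of degree 4.)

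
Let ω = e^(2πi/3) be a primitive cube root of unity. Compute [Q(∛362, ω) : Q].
[Q(∛362, ω) : Q] = 6

[Q(∛362):Q] = 3 (min poly x^3 - 362, irreducible since 362 is not a perfect cube). [Q(ω):Q] = 2 (min poly x^2 + x + 1). Since Q(∛362) ⊂ R and ω ∉ R, we have ω ∉ Q(∛362), so x^2 + x + 1 remains irreducible over Q(∛362) and [Q(∛362, ω) : Q(∛362)] = 2. By the tower law, [Q(∛362, ω) : Q] = 3 · 2 = 6. (In fact Q(∛362, ω) is the splitting field of x^3 - 362 over Q.)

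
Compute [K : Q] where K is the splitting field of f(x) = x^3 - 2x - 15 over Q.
[K : Q] = 6

By the rational root test, any rational root of the monic integer polynomial f(x) = x^3 - 2x - 15 must be an integer dividing the constant term -15, i.e. one of ±{1, 3, 5, 15}. Evaluating: f(1) = -16, f(-1) = -14, f(3) = 6, f(-3) = -36, f(5) = 100, f(-5) = -130, f(15) = 3330, f(-15) = -3360; none is 0, so f has no rational root and is therefore irreducible over Q (a cubic with no linear factor over a field is irreducible). For an irreducible cubic, the Galois group is A_3 or S_3 according as the discriminant disc(f) = -4a^3 - 27b^2 = -4·(-2)^3 - 27·(-15)^2 = -6043 is or is not a square in Q. Here disc(f) = -6043 is not a perfect square in Q, so the Galois group of f over Q is not contained in A_3 and must be all of S_3. The splitting field has degree |S_3| = 6 over Q, so [K : Q] = 6.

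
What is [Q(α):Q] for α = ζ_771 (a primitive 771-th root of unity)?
[Q(α):Q] = 512

The minimal polynomial of ζ_771 over Q is the 771-th cyclotomic polynomial Φ_771(x), which is irreducible over Q and has degree φ(771) = 512. Hence [Q(α):Q] = φ(771) = 512.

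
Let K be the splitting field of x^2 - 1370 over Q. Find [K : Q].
[K : Q] = 2

f(x) = x^2 - 1370 factors as (x - √1370)(x + √1370). The splitting field is K = Q(√1370). Since 1370 is squarefree and > 1, it is not a perfect square, so x^2 - 1370 is irreducible over Q and [Q(√1370) : Q] = 2. Hence [K : Q] = 2.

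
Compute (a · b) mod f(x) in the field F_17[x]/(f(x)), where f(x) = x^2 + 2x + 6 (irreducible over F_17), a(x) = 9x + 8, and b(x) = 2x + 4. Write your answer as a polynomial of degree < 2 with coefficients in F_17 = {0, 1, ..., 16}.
a · b ≡ 16x + 9 (mod f(x))

Multiply in F_17[x]: a(x)·b(x) = (9x + 8)·(2x + 4) = x^2 + x + 15. This has degree ≥ 2, so divide by f(x) over F_17: x^2 + x + 15 = (1)·(x^2 + 2x + 6) + (16x + 9). Hence a·b ≡ 16x + 9 (mod f). (F_17[x]/(f) is a field with 17^2 = 289 elements since f is irreducible of degree 2.)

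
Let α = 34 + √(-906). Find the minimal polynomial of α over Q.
m_α(x) = x^2 - 68x + 2062

From α - 34 = √(-906), squaring gives (α - 34)^2 = -906, i.e. α^2 - 68α + 1156 = -906, so α^2 - 68α + 2062 = 0. The discriminant of x^2 - 68x + 2062 is (-68)^2 - 4·(2062) = 4624 - 8248 = -3624, and 4·(-906) is not a perfect square in Q since -906 is squarefree and ≠ 1. Hence x^2 - 68x + 2062 is irreducible over Q and is the minimal polynomial of α.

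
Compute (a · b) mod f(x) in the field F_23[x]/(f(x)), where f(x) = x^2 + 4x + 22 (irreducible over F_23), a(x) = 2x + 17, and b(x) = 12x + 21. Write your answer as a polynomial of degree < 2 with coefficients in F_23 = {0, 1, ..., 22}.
a · b ≡ 12x + 13 (mod f(x))

Multiply in F_23[x]: a(x)·b(x) = (2x + 17)·(12x + 21) = x^2 + 16x + 12. This has degree ≥ 2, so divide by f(x) over F_23: x^2 + 16x + 12 = (1)·(x^2 + 4x + 22) + (12x + 13). Hence a·b ≡ 12x + 13 (mod f). (F_23[x]/(f) is a field with 23^2 = 529 elements since f is irreducible of degree 2.)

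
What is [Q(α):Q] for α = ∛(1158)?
[Q(α):Q] = 3

The minimal polynomial of α is x^3 - 1158, irreducible over Q since 1158 is not a perfect cube (so x^3 - 1158 has no rational root). Hence [Q(α):Q] = deg(m_α) = 3.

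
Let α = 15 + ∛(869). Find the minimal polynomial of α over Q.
m_α(x) = x^3 - 45x^2 + 675x - 4244

Set β = α - 15 = ∛(869), so β^3 = 869. Then (α - 15)^3 - 869 = 0, i.e. α is a root of g(x) = (x - 15)^3 - 869 = x^3 - 45x^2 + 675x - 4244. Since g(x) = h(x - 15) where h(x) = x^3 - 869, and h is irreducible over Q (because 869 is not a perfect cube, so h has no rational root, and a monic cubic with no rational root is irreducible), g is also irreducible (irreducibility is preserved under the substitution x → x - 15). Hence m_α(x) = x^3 - 45x^2 + 675x - 4244.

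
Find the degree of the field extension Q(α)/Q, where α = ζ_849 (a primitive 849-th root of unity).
[Q(α):Q] = 564

The minimal polynomial of ζ_849 over Q is the 849-th cyclotomic polynomial Φ_849(x), which is irreducible over Q and has degree φ(849) = 564. Hence [Q(α):Q] = φ(849) = 564.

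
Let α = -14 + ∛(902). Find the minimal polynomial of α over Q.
m_α(x) = x^3 + 42x^2 + 588x + 1842

Set β = α + 14 = ∛(902), so β^3 = 902. Then (α + 14)^3 - 902 = 0, i.e. α is a root of g(x) = (x + 14)^3 - 902 = x^3 + 42x^2 + 588x + 1842. Since g(x) = h(x + 14) where h(x) = x^3 - 902, and h is irreducible over Q (because 902 is not a perfect cube, so h has no rational root, and a monic cubic with no rational root is irreducible), g is also irreducible (irreducibility is preserved under the substitution x → x + 14). Hence m_α(x) = x^3 + 42x^2 + 588x + 1842.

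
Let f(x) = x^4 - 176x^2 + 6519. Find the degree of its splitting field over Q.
[K : Q] = 4

Solving the quadratic in x^2: x^2 = (176 ± √(176^2 - 4·6519))/2 = (176 ± √4900)/2 = (176 ± 70)/2, giving x^2 = 53 or x^2 = 123. So f(x) = (x^2 - 53)(x^2 - 123) and the roots of f are ±√53, ±√123. Hence the splitting field is K = Q(√53, √123). Since 53 and 123 are distinct squarefree integers > 1, their product 6519 is not a perfect square, so √123 ∉ Q(√53). By the tower law [K:Q] = [Q(√53,√123):Q(√53)] · [Q(√53):Q] = 2 · 2 = 4.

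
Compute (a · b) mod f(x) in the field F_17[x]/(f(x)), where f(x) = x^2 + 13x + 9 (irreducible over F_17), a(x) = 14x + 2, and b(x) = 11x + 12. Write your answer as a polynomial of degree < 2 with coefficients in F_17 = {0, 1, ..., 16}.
a · b ≡ 7x + 15 (mod f(x))

Multiply in F_17[x]: a(x)·b(x) = (14x + 2)·(11x + 12) = x^2 + 3x + 7. This has degree ≥ 2, so divide by f(x) over F_17: x^2 + 3x + 7 = (1)·(x^2 + 13x + 9) + (7x + 15). Hence a·b ≡ 7x + 15 (mod f). (F_17[x]/(f) is a field with 17^2 = 289 elements since f is irreducible of degree 2.)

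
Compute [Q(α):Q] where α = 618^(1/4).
[Q(α):Q] = 4

α is a root of x^4 - 618. By Eisenstein's criterion at the prime p = 2 (which divides the constant term 618 but p^2 = 4 does not, since 618 is squarefree), x^4 - 618 is irreducible over Q. Hence [Q(α):Q] = 4.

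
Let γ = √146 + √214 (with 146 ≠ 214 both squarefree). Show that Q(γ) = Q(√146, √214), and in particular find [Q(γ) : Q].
[Q(γ) : Q] = 4 (equivalently, Q(γ) = Q(√146, √214))

Obviously Q(γ) ⊆ Q(√146, √214), and [Q(√146, √214):Q] = 4 (since 146, 214 are distinct squarefree integers > 1 with 31244 not a perfect square). To show equality we compute the minimal polynomial of γ. From γ = √146 + √214: γ^2 = 146 + 2√(31244) + 214 = 360 + 2√(31244), so γ^2 - 360 = 2√(31244); squaring, (γ^2 - 360)^2 = 4·31244, i.e. γ^4 - 720γ^2 + 129600 - 124976 = 0, i.e. γ^4 - 720γ^2 + 4624 = 0. So γ is a root of x^4 - 720x^2 + 4624. This polynomial is irreducible over Q: it has no rational root (each ±√146 ± √214 is irrational), and any factorization into two quadratics over Q would force √(31244) ∈ Q (pairing opposite roots) or √146, √214 ∈ Q (other pairings), all impossible. Hence [Q(γ):Q] = 4 = [Q(√146, √214):Q], so Q(γ) = Q(√146, √214).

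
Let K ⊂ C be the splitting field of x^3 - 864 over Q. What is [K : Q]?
[K : Q] = 6

The roots of x^3 - 864 are ∛864, ω∛864, ω^2∛864 where ω = e^(2πi/3) is a primitive cube root of unity, so K = Q(∛864, ω). Now [Q(∛864):Q] = 3 (since 864 is not a perfect cube, x^3 - 864 is irreducible) and [Q(ω):Q] = 2. Both 2 and 3 divide [K:Q], and [K:Q] ≤ 3·2 = 6, so [K:Q] = 6. (Equivalently: Q(∛864) ⊂ R but ω ∉ R, so [K : Q(∛864)] = 2.)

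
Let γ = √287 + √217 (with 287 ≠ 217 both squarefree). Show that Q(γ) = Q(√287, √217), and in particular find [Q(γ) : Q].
[Q(γ) : Q] = 4 (equivalently, Q(γ) = Q(√287, √217))

Obviously Q(γ) ⊆ Q(√287, √217), and [Q(√287, √217):Q] = 4 (since 287, 217 are distinct squarefree integers > 1 with 62279 not a perfect square). To show equality we compute the minimal polynomial of γ. From γ = √287 + √217: γ^2 = 287 + 2√(62279) + 217 = 504 + 2√(62279), so γ^2 - 504 = 2√(62279); squaring, (γ^2 - 504)^2 = 4·62279, i.e. γ^4 - 1008γ^2 + 254016 - 249116 = 0, i.e. γ^4 - 1008γ^2 + 4900 = 0. So γ is a root of x^4 - 1008x^2 + 4900. This polynomial is irreducible over Q: it has no rational root (each ±√287 ± √217 is irrational), and any factorization into two quadratics over Q would force √(62279) ∈ Q (pairing opposite roots) or √287, √217 ∈ Q (other pairings), all impossible. Hence [Q(γ):Q] = 4 = [Q(√287, √217):Q], so Q(γ) = Q(√287, √217).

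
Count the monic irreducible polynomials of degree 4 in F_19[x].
There are 32490 monic irreducible polynomials of degree 4 over F_19

Each element of F_{19^4} that lies in no proper subfield is a root of exactly one monic irreducible of degree 4 over F_19, and each such polynomial has 4 distinct roots in F_{19^4}. By Möbius inversion the count is N_19(4) = (1/4) Σ_{d|4} μ(4/d) · 19^d = (1/4)(μ(4)·19^1 + μ(2)·19^2 + μ(1)·19^4) = 129960/4 = 32490.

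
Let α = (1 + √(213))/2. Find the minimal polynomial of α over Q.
m_α(x) = x^2 - x - 53

From 2α - 1 = √(213), squaring gives (2α - 1)^2 = 213, i.e. 4α^2 - 4α + 1 = 213, so α^2 - α + (1 - 213)/4 = 0. Since 213 ≡ 1 (mod 4), (1 - 213)/4 = -53 ∈ Z. The polynomial x^2 - x - 53 has discriminant 1 - 4·(-53) = 213, which is not a perfect square in Q (d = 213 is squarefree and ≠ 1), so x^2 - x - 53 is irreducible over Q. It is the minimal polynomial of α.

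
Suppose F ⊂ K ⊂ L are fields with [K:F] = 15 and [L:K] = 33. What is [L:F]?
[L:F] = 495

The tower law says that for any tower of field extensions F ⊂ K ⊂ L with finite degrees, [L:F] = [L:K] · [K:F]. Here this gives [L:F] = 33 · 15 = 495.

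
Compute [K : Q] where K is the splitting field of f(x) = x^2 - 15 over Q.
[K : Q] = 2

f(x) = x^2 - 15 factors as (x - √15)(x + √15). The splitting field is K = Q(√15). Since 15 is squarefree and > 1, it is not a perfect square, so x^2 - 15 is irreducible over Q and [Q(√15) : Q] = 2. Hence [K : Q] = 2.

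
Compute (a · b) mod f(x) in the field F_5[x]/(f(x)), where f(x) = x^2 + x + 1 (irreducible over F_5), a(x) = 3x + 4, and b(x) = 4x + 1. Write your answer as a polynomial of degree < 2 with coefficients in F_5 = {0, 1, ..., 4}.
a · b ≡ 2x + 2 (mod f(x))

Multiply in F_5[x]: a(x)·b(x) = (3x + 4)·(4x + 1) = 2x^2 + 4x + 4. This has degree ≥ 2, so divide by f(x) over F_5: 2x^2 + 4x + 4 = (2)·(x^2 + x + 1) + (2x + 2). Hence a·b ≡ 2x + 2 (mod f). (F_5[x]/(f) is a field with 5^2 = 25 elements since f is irreducible of degree 2.)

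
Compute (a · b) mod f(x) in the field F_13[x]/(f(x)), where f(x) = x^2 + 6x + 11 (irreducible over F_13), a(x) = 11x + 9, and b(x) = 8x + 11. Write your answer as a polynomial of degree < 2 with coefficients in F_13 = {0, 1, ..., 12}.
a · b ≡ 3x + 2 (mod f(x))

Multiply in F_13[x]: a(x)·b(x) = (11x + 9)·(8x + 11) = 10x^2 + 11x + 8. This has degree ≥ 2, so divide by f(x) over F_13: 10x^2 + 11x + 8 = (10)·(x^2 + 6x + 11) + (3x + 2). Hence a·b ≡ 3x + 2 (mod f). (F_13[x]/(f) is a field with 13^2 = 169 elements since f is irreducible of degree 2.)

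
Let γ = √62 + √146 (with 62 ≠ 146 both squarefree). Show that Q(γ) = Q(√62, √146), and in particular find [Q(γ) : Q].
[Q(γ) : Q] = 4 (equivalently, Q(γ) = Q(√62, √146))

Obviously Q(γ) ⊆ Q(√62, √146), and [Q(√62, √146):Q] = 4 (since 62, 146 are distinct squarefree integers > 1 with 9052 not a perfect square). To show equality we compute the minimal polynomial of γ. From γ = √62 + √146: γ^2 = 62 + 2√(9052) + 146 = 208 + 2√(9052), so γ^2 - 208 = 2√(9052); squaring, (γ^2 - 208)^2 = 4·9052, i.e. γ^4 - 416γ^2 + 43264 - 36208 = 0, i.e. γ^4 - 416γ^2 + 7056 = 0. So γ is a root of x^4 - 416x^2 + 7056. This polynomial is irreducible over Q: it has no rational root (each ±√62 ± √146 is irrational), and any factorization into two quadratics over Q would force √(9052) ∈ Q (pairing opposite roots) or √62, √146 ∈ Q (other pairings), all impossible. Hence [Q(γ):Q] = 4 = [Q(√62, √146):Q], so Q(γ) = Q(√62, √146).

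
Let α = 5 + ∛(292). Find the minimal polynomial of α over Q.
m_α(x) = x^3 - 15x^2 + 75x - 417

Set β = α - 5 = ∛(292), so β^3 = 292. Then (α - 5)^3 - 292 = 0, i.e. α is a root of g(x) = (x - 5)^3 - 292 = x^3 - 15x^2 + 75x - 417. Since g(x) = h(x - 5) where h(x) = x^3 - 292, and h is irreducible over Q (because 292 is not a perfect cube, so h has no rational root, and a monic cubic with no rational root is irreducible), g is also irreducible (irreducibility is preserved under the substitution x → x - 5). Hence m_α(x) = x^3 - 15x^2 + 75x - 417.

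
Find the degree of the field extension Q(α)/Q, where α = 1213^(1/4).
[Q(α):Q] = 4

α is a root of x^4 - 1213. By Eisenstein's criterion at the prime p = 1213 (which divides the constant term 1213 but p^2 = 1471369 does not, since 1213 is squarefree), x^4 - 1213 is irreducible over Q. Hence [Q(α):Q] = 4.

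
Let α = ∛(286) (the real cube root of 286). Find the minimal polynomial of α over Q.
m_α(x) = x^3 - 286

α satisfies α^3 = 286, so x^3 - 286 annihilates α. By the rational root test, a rational root p/q (in lowest terms) of x^3 - 286 would satisfy p^3 = 286 q^3, forcing q = 1 and p^3 = 286; but 286 is not a perfect cube, contradiction. A monic cubic over Q with no rational root is irreducible (any nontrivial factorization would include a linear factor). Hence x^3 - 286 is the minimal polynomial of α, and in particular [Q(α):Q] = 3.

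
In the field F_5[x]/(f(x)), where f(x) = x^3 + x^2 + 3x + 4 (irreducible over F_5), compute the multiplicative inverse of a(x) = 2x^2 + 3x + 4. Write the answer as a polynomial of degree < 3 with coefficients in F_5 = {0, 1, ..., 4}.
a(x)^(-1) ≡ 3x^2 + 3x + 3 (mod f(x))

Since f is irreducible over F_5, F_5[x]/(f) is a field and a(x) ≠ 0 has an inverse. Apply the extended Euclidean algorithm to f(x) and a(x) in F_5[x]: f(x) = (3x + 1)·a(x) + (3x);  a(x) = (4x + 1)·(3x) + (4). The last nonzero remainder is the constant 4 = gcd(f, a) in F_5. Back-substituting through the division chain expresses 4 = s(x)·a(x) + t(x)·f(x) with s(x) ≡ 2x^2 + 2x + 2 (mod f), so (2x^2 + 2x + 2)·a(x) ≡ 4 (mod f). Multiplying by 4^(-1) ≡ 4 in F_5 gives a(x)^(-1) ≡ 4·(2x^2 + 2x + 2) ≡ 3x^2 + 3x + 3 (mod f). Check: (2x^2 + 3x + 4)·(3x^2 + 3x + 3) = x^4 + 2x^2 + x + 2 ≡ 1 (mod x^3 + x^2 + 3x + 4).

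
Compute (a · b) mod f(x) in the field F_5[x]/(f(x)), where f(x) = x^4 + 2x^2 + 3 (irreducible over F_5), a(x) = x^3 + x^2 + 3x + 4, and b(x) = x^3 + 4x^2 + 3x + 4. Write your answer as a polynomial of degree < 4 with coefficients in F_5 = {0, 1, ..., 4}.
a · b ≡ 3x^3 + 4x + 2 (mod f(x))

Multiply in F_5[x]: a(x)·b(x) = (x^3 + x^2 + 3x + 4)·(x^3 + 4x^2 + 3x + 4) = x^6 + 3x^3 + 4x^2 + 4x + 1. This has degree ≥ 4, so divide by f(x) over F_5: x^6 + 3x^3 + 4x^2 + 4x + 1 = (x^2 + 3)·(x^4 + 2x^2 + 3) + (3x^3 + 4x + 2). Hence a·b ≡ 3x^3 + 4x + 2 (mod f). (F_5[x]/(f) is a field with 5^4 = 625 elements since f is irreducible of degree 4.)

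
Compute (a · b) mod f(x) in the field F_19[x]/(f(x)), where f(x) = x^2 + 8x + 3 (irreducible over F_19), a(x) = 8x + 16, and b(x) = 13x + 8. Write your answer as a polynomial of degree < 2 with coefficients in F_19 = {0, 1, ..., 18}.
a · b ≡ 10x + 6 (mod f(x))

Multiply in F_19[x]: a(x)·b(x) = (8x + 16)·(13x + 8) = 9x^2 + 6x + 14. This has degree ≥ 2, so divide by f(x) over F_19: 9x^2 + 6x + 14 = (9)·(x^2 + 8x + 3) + (10x + 6). Hence a·b ≡ 10x + 6 (mod f). (F_19[x]/(f) is a field with 19^2 = 361 elements since f is irreducible of degree 2.)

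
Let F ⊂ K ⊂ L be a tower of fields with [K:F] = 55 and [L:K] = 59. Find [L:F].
[L:F] = 3245

The tower law says that for any tower of field extensions F ⊂ K ⊂ L with finite degrees, [L:F] = [L:K] · [K:F]. Here this gives [L:F] = 59 · 55 = 3245.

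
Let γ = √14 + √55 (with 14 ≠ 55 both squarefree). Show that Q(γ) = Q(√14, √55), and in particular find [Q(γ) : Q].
[Q(γ) : Q] = 4 (equivalently, Q(γ) = Q(√14, √55))

Obviously Q(γ) ⊆ Q(√14, √55), and [Q(√14, √55):Q] = 4 (since 14, 55 are distinct squarefree integers > 1 with 770 not a perfect square). To show equality we compute the minimal polynomial of γ. From γ = √14 + √55: γ^2 = 14 + 2√(770) + 55 = 69 + 2√(770), so γ^2 - 69 = 2√(770); squaring, (γ^2 - 69)^2 = 4·770, i.e. γ^4 - 138γ^2 + 4761 - 3080 = 0, i.e. γ^4 - 138γ^2 + 1681 = 0. So γ is a root of x^4 - 138x^2 + 1681. This polynomial is irreducible over Q: it has no rational root (each ±√14 ± √55 is irrational), and any factorization into two quadratics over Q would force √(770) ∈ Q (pairing opposite roots) or √14, √55 ∈ Q (other pairings), all impossible. Hence [Q(γ):Q] = 4 = [Q(√14, √55):Q], so Q(γ) = Q(√14, √55).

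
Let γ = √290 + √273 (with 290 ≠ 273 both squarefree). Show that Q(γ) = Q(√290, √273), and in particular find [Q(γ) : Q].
[Q(γ) : Q] = 4 (equivalently, Q(γ) = Q(√290, √273))

Obviously Q(γ) ⊆ Q(√290, √273), and [Q(√290, √273):Q] = 4 (since 290, 273 are distinct squarefree integers > 1 with 79170 not a perfect square). To show equality we compute the minimal polynomial of γ. From γ = √290 + √273: γ^2 = 290 + 2√(79170) + 273 = 563 + 2√(79170), so γ^2 - 563 = 2√(79170); squaring, (γ^2 - 563)^2 = 4·79170, i.e. γ^4 - 1126γ^2 + 316969 - 316680 = 0, i.e. γ^4 - 1126γ^2 + 289 = 0. So γ is a root of x^4 - 1126x^2 + 289. This polynomial is irreducible over Q: it has no rational root (each ±√290 ± √273 is irrational), and any factorization into two quadratics over Q would force √(79170) ∈ Q (pairing opposite roots) or √290, √273 ∈ Q (other pairings), all impossible. Hence [Q(γ):Q] = 4 = [Q(√290, √273):Q], so Q(γ) = Q(√290, √273).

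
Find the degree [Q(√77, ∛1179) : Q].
[Q(√77, ∛1179) : Q] = 6

Let L = Q(√77, ∛1179). Since Q(√77) ⊂ L and [Q(√77):Q] = 2, the tower law gives 2 | [L:Q]. Likewise Q(∛1179) ⊂ L with [Q(∛1179):Q] = 3 (because 1179 is not a perfect cube), so 3 | [L:Q]. As gcd(2,3) = 1, [L:Q] is divisible by 6. Conversely L is generated over Q by √77 and ∛1179, so [L:Q] ≤ 2·3 = 6. Therefore [Q(√77, ∛1179) : Q] = 6.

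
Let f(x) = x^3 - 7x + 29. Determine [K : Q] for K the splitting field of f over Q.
[K : Q] = 6

By the rational root test, any rational root of the monic integer polynomial f(x) = x^3 - 7x + 29 must be an integer dividing the constant term 29, i.e. one of ±{1, 29}. Evaluating: f(1) = 23, f(-1) = 35, f(29) = 24215, f(-29) = -24157; none is 0, so f has no rational root and is therefore irreducible over Q (a cubic with no linear factor over a field is irreducible). For an irreducible cubic, the Galois group is A_3 or S_3 according as the discriminant disc(f) = -4a^3 - 27b^2 = -4·(-7)^3 - 27·(29)^2 = -21335 is or is not a square in Q. Here disc(f) = -21335 is not a perfect square in Q, so the Galois group of f over Q is not contained in A_3 and must be all of S_3. The splitting field has degree |S_3| = 6 over Q, so [K : Q] = 6.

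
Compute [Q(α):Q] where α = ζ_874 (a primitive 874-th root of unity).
[Q(α):Q] = 396

The minimal polynomial of ζ_874 over Q is the 874-th cyclotomic polynomial Φ_874(x), which is irreducible over Q and has degree φ(874) = 396. Hence [Q(α):Q] = φ(874) = 396.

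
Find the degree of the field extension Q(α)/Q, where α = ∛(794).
[Q(α):Q] = 3

The minimal polynomial of α is x^3 - 794, irreducible over Q since 794 is not a perfect cube (so x^3 - 794 has no rational root). Hence [Q(α):Q] = deg(m_α) = 3.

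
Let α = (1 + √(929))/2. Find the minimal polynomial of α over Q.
m_α(x) = x^2 - x - 232

From 2α - 1 = √(929), squaring gives (2α - 1)^2 = 929, i.e. 4α^2 - 4α + 1 = 929, so α^2 - α + (1 - 929)/4 = 0. Since 929 ≡ 1 (mod 4), (1 - 929)/4 = -232 ∈ Z. The polynomial x^2 - x - 232 has discriminant 1 - 4·(-232) = 929, which is not a perfect square in Q (d = 929 is squarefree and ≠ 1), so x^2 - x - 232 is irreducible over Q. It is the minimal polynomial of α.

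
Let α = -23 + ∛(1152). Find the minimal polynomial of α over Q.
m_α(x) = x^3 + 69x^2 + 1587x + 11015

Set β = α + 23 = ∛(1152), so β^3 = 1152. Then (α + 23)^3 - 1152 = 0, i.e. α is a root of g(x) = (x + 23)^3 - 1152 = x^3 + 69x^2 + 1587x + 11015. Since g(x) = h(x + 23) where h(x) = x^3 - 1152, and h is irreducible over Q (because 1152 is not a perfect cube, so h has no rational root, and a monic cubic with no rational root is irreducible), g is also irreducible (irreducibility is preserved under the substitution x → x + 23). Hence m_α(x) = x^3 + 69x^2 + 1587x + 11015.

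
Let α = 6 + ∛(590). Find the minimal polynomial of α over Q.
m_α(x) = x^3 - 18x^2 + 108x - 806

Set β = α - 6 = ∛(590), so β^3 = 590. Then (α - 6)^3 - 590 = 0, i.e. α is a root of g(x) = (x - 6)^3 - 590 = x^3 - 18x^2 + 108x - 806. Since g(x) = h(x - 6) where h(x) = x^3 - 590, and h is irreducible over Q (because 590 is not a perfect cube, so h has no rational root, and a monic cubic with no rational root is irreducible), g is also irreducible (irreducibility is preserved under the substitution x → x - 6). Hence m_α(x) = x^3 - 18x^2 + 108x - 806.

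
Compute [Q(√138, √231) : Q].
[Q(√138, √231) : Q] = 4

[Q(√138):Q] = 2 (min poly x^2 - 138, irreducible since 138 is squarefree > 1). For the top step, suppose √231 ∈ Q(√138), say √231 = c + d√138 with c, d ∈ Q. Squaring: 231 = c^2 + 138d^2 + 2cd√138. Since √138 ∉ Q this forces 2cd = 0. If d = 0 then √231 = c ∈ Q, contradicting 231 squarefree > 1. If c = 0 then 231 = 138d^2, so 138·231 = (138d)^2 is a perfect square in Q — but 138·231 = 31878 is not a perfect square (since 138 and 231 are distinct squarefree integers). Contradiction. Hence √231 ∉ Q(√138), so x^2 - 231 stays irreducible over Q(√138) and [Q(√138, √231) : Q(√138)] = 2. By the tower law, [Q(√138, √231) : Q] = 2 · 2 = 4.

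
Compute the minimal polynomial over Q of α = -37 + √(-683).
m_α(x) = x^2 + 74x + 2052

From α + 37 = √(-683), squaring gives (α + 37)^2 = -683, i.e. α^2 + 74α + 1369 = -683, so α^2 + 74α + 2052 = 0. The discriminant of x^2 + 74x + 2052 is (74)^2 - 4·(2052) = 5476 - 8208 = -2732, and 4·(-683) is not a perfect square in Q since -683 is squarefree and ≠ 1. Hence x^2 + 74x + 2052 is irreducible over Q and is the minimal polynomial of α.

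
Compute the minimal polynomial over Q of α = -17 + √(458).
m_α(x) = x^2 + 34x - 169

From α + 17 = √(458), squaring gives (α + 17)^2 = 458, i.e. α^2 + 34α + 289 = 458, so α^2 + 34α - 169 = 0. The discriminant of x^2 + 34x - 169 is (34)^2 - 4·(-169) = 1156 + 676 = 1832, and 4·(458) is not a perfect square in Q since 458 is squarefree and ≠ 1. Hence x^2 + 34x - 169 is irreducible over Q and is the minimal polynomial of α.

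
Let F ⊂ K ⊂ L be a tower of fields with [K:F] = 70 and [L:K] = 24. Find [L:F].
[L:F] = 1680

The tower law says that for any tower of field extensions F ⊂ K ⊂ L with finite degrees, [L:F] = [L:K] · [K:F]. Here this gives [L:F] = 24 · 70 = 1680.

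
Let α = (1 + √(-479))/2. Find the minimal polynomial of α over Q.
m_α(x) = x^2 - x + 120

From 2α - 1 = √(-479), squaring gives (2α - 1)^2 = -479, i.e. 4α^2 - 4α + 1 = -479, so α^2 - α + (1 + 479)/4 = 0. Since -479 ≡ 1 (mod 4), (1 + 479)/4 = 120 ∈ Z. The polynomial x^2 - x + 120 has discriminant 1 - 4·(120) = -479, which is not a perfect square in Q (d = -479 is squarefree and ≠ 1), so x^2 - x + 120 is irreducible over Q. It is the minimal polynomial of α.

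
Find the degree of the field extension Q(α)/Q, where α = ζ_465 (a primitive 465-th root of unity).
[Q(α):Q] = 240

The minimal polynomial of ζ_465 over Q is the 465-th cyclotomic polynomial Φ_465(x), which is irreducible over Q and has degree φ(465) = 240. Hence [Q(α):Q] = φ(465) = 240.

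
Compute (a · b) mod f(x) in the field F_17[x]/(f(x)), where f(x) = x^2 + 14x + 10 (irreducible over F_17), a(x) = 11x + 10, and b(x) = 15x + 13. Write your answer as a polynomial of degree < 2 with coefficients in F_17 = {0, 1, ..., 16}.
a · b ≡ 6x + 10 (mod f(x))

Multiply in F_17[x]: a(x)·b(x) = (11x + 10)·(15x + 13) = 12x^2 + 4x + 11. This has degree ≥ 2, so divide by f(x) over F_17: 12x^2 + 4x + 11 = (12)·(x^2 + 14x + 10) + (6x + 10). Hence a·b ≡ 6x + 10 (mod f). (F_17[x]/(f) is a field with 17^2 = 289 elements since f is irreducible of degree 2.)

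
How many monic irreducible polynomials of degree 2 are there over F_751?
There are 281625 monic irreducible polynomials of degree 2 over F_751

Each element of F_{751^2} that lies in no proper subfield is a root of exactly one monic irreducible of degree 2 over F_751, and each such polynomial has 2 distinct roots in F_{751^2}. By Möbius inversion the count is N_751(2) = (1/2) Σ_{d|2} μ(2/d) · 751^d = (1/2)(μ(2)·751^1 + μ(1)·751^2) = 563250/2 = 281625.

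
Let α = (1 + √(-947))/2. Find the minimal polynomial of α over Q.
m_α(x) = x^2 - x + 237

From 2α - 1 = √(-947), squaring gives (2α - 1)^2 = -947, i.e. 4α^2 - 4α + 1 = -947, so α^2 - α + (1 + 947)/4 = 0. Since -947 ≡ 1 (mod 4), (1 + 947)/4 = 237 ∈ Z. The polynomial x^2 - x + 237 has discriminant 1 - 4·(237) = -947, which is not a perfect square in Q (d = -947 is squarefree and ≠ 1), so x^2 - x + 237 is irreducible over Q. It is the minimal polynomial of α.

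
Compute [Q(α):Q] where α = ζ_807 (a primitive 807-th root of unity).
[Q(α):Q] = 536

The minimal polynomial of ζ_807 over Q is the 807-th cyclotomic polynomial Φ_807(x), which is irreducible over Q and has degree φ(807) = 536. Hence [Q(α):Q] = φ(807) = 536.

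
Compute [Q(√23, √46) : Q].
[Q(√23, √46) : Q] = 4

[Q(√23):Q] = 2 (min poly x^2 - 23, irreducible since 23 is squarefree > 1). For the top step, suppose √46 ∈ Q(√23), say √46 = c + d√23 with c, d ∈ Q. Squaring: 46 = c^2 + 23d^2 + 2cd√23. Since √23 ∉ Q this forces 2cd = 0. If d = 0 then √46 = c ∈ Q, contradicting 46 squarefree > 1. If c = 0 then 46 = 23d^2, so 23·46 = (23d)^2 is a perfect square in Q — but 23·46 = 1058 is not a perfect square (since 23 and 46 are distinct squarefree integers). Contradiction. Hence √46 ∉ Q(√23), so x^2 - 46 stays irreducible over Q(√23) and [Q(√23, √46) : Q(√23)] = 2. By the tower law, [Q(√23, √46) : Q] = 2 · 2 = 4.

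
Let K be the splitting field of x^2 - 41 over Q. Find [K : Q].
[K : Q] = 2

f(x) = x^2 - 41 factors as (x - √41)(x + √41). The splitting field is K = Q(√41). Since 41 is squarefree and > 1, it is not a perfect square, so x^2 - 41 is irreducible over Q and [Q(√41) : Q] = 2. Hence [K : Q] = 2.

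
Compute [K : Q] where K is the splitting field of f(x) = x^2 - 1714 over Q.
[K : Q] = 2

f(x) = x^2 - 1714 factors as (x - √1714)(x + √1714). The splitting field is K = Q(√1714). Since 1714 is squarefree and > 1, it is not a perfect square, so x^2 - 1714 is irreducible over Q and [Q(√1714) : Q] = 2. Hence [K : Q] = 2.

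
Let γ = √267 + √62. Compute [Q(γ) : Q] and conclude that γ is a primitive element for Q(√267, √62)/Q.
[Q(γ) : Q] = 4 (equivalently, Q(γ) = Q(√267, √62))

Obviously Q(γ) ⊆ Q(√267, √62), and [Q(√267, √62):Q] = 4 (since 267, 62 are distinct squarefree integers > 1 with 16554 not a perfect square). To show equality we compute the minimal polynomial of γ. From γ = √267 + √62: γ^2 = 267 + 2√(16554) + 62 = 329 + 2√(16554), so γ^2 - 329 = 2√(16554); squaring, (γ^2 - 329)^2 = 4·16554, i.e. γ^4 - 658γ^2 + 108241 - 66216 = 0, i.e. γ^4 - 658γ^2 + 42025 = 0. So γ is a root of x^4 - 658x^2 + 42025. This polynomial is irreducible over Q: it has no rational root (each ±√267 ± √62 is irrational), and any factorization into two quadratics over Q would force √(16554) ∈ Q (pairing opposite roots) or √267, √62 ∈ Q (other pairings), all impossible. Hence [Q(γ):Q] = 4 = [Q(√267, √62):Q], so Q(γ) = Q(√267, √62).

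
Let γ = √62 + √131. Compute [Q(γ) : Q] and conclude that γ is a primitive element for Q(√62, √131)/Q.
[Q(γ) : Q] = 4 (equivalently, Q(γ) = Q(√62, √131))

Obviously Q(γ) ⊆ Q(√62, √131), and [Q(√62, √131):Q] = 4 (since 62, 131 are distinct squarefree integers > 1 with 8122 not a perfect square). To show equality we compute the minimal polynomial of γ. From γ = √62 + √131: γ^2 = 62 + 2√(8122) + 131 = 193 + 2√(8122), so γ^2 - 193 = 2√(8122); squaring, (γ^2 - 193)^2 = 4·8122, i.e. γ^4 - 386γ^2 + 37249 - 32488 = 0, i.e. γ^4 - 386γ^2 + 4761 = 0. So γ is a root of x^4 - 386x^2 + 4761. This polynomial is irreducible over Q: it has no rational root (each ±√62 ± √131 is irrational), and any factorization into two quadratics over Q would force √(8122) ∈ Q (pairing opposite roots) or √62, √131 ∈ Q (other pairings), all impossible. Hence [Q(γ):Q] = 4 = [Q(√62, √131):Q], so Q(γ) = Q(√62, √131).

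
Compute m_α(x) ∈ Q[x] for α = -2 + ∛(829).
m_α(x) = x^3 + 6x^2 + 12x - 821

Set β = α + 2 = ∛(829), so β^3 = 829. Then (α + 2)^3 - 829 = 0, i.e. α is a root of g(x) = (x + 2)^3 - 829 = x^3 + 6x^2 + 12x - 821. Since g(x) = h(x + 2) where h(x) = x^3 - 829, and h is irreducible over Q (because 829 is not a perfect cube, so h has no rational root, and a monic cubic with no rational root is irreducible), g is also irreducible (irreducibility is preserved under the substitution x → x + 2). Hence m_α(x) = x^3 + 6x^2 + 12x - 821.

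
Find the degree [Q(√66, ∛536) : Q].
[Q(√66, ∛536) : Q] = 6

Let L = Q(√66, ∛536). Since Q(√66) ⊂ L and [Q(√66):Q] = 2, the tower law gives 2 | [L:Q]. Likewise Q(∛536) ⊂ L with [Q(∛536):Q] = 3 (because 536 is not a perfect cube), so 3 | [L:Q]. As gcd(2,3) = 1, [L:Q] is divisible by 6. Conversely L is generated over Q by √66 and ∛536, so [L:Q] ≤ 2·3 = 6. Therefore [Q(√66, ∛536) : Q] = 6.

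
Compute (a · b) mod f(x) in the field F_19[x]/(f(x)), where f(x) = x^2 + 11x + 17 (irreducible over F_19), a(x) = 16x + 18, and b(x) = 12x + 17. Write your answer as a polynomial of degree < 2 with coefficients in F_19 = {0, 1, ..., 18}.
a · b ≡ 10x + 6 (mod f(x))

Multiply in F_19[x]: a(x)·b(x) = (16x + 18)·(12x + 17) = 2x^2 + 13x + 2. This has degree ≥ 2, so divide by f(x) over F_19: 2x^2 + 13x + 2 = (2)·(x^2 + 11x + 17) + (10x + 6). Hence a·b ≡ 10x + 6 (mod f). (F_19[x]/(f) is a field with 19^2 = 361 elements since f is irreducible of degree 2.)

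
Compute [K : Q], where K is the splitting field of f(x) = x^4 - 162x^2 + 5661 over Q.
[K : Q] = 4

Solving the quadratic in x^2: x^2 = (162 ± √(162^2 - 4·5661))/2 = (162 ± √3600)/2 = (162 ± 60)/2, giving x^2 = 111 or x^2 = 51. So f(x) = (x^2 - 111)(x^2 - 51) and the roots of f are ±√111, ±√51. Hence the splitting field is K = Q(√111, √51). Since 111 and 51 are distinct squarefree integers > 1, their product 5661 is not a perfect square, so √51 ∉ Q(√111). By the tower law [K:Q] = [Q(√111,√51):Q(√111)] · [Q(√111):Q] = 2 · 2 = 4.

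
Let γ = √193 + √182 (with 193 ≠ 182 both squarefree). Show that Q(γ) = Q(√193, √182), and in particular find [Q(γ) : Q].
[Q(γ) : Q] = 4 (equivalently, Q(γ) = Q(√193, √182))

Obviously Q(γ) ⊆ Q(√193, √182), and [Q(√193, √182):Q] = 4 (since 193, 182 are distinct squarefree integers > 1 with 35126 not a perfect square). To show equality we compute the minimal polynomial of γ. From γ = √193 + √182: γ^2 = 193 + 2√(35126) + 182 = 375 + 2√(35126), so γ^2 - 375 = 2√(35126); squaring, (γ^2 - 375)^2 = 4·35126, i.e. γ^4 - 750γ^2 + 140625 - 140504 = 0, i.e. γ^4 - 750γ^2 + 121 = 0. So γ is a root of x^4 - 750x^2 + 121. This polynomial is irreducible over Q: it has no rational root (each ±√193 ± √182 is irrational), and any factorization into two quadratics over Q would force √(35126) ∈ Q (pairing opposite roots) or √193, √182 ∈ Q (other pairings), all impossible. Hence [Q(γ):Q] = 4 = [Q(√193, √182):Q], so Q(γ) = Q(√193, √182).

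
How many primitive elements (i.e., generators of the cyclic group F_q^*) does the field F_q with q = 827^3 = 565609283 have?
There are φ(565609282) = 238295088 primitive elements

F_q^* is cyclic of order q - 1 = 565609282. A cyclic group of order m has exactly φ(m) generators. Here m = 565609282 = 2 · 7 · 59 · 684757, so the number of primitive elements is φ(565609282) = 238295088.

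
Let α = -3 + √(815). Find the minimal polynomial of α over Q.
m_α(x) = x^2 + 6x - 806

From α + 3 = √(815), squaring gives (α + 3)^2 = 815, i.e. α^2 + 6α + 9 = 815, so α^2 + 6α - 806 = 0. The discriminant of x^2 + 6x - 806 is (6)^2 - 4·(-806) = 36 + 3224 = 3260, and 4·(815) is not a perfect square in Q since 815 is squarefree and ≠ 1. Hence x^2 + 6x - 806 is irreducible over Q and is the minimal polynomial of α.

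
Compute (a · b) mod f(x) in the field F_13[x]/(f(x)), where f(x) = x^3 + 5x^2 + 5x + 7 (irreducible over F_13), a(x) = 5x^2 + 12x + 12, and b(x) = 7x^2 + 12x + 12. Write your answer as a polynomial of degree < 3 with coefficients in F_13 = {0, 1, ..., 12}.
a · b ≡ 8x^2 + 3x + 10 (mod f(x))

Multiply in F_13[x]: a(x)·b(x) = (5x^2 + 12x + 12)·(7x^2 + 12x + 12) = 9x^4 + x^3 + 2x^2 + 2x + 1. This has degree ≥ 3, so divide by f(x) over F_13: 9x^4 + x^3 + 2x^2 + 2x + 1 = (9x + 8)·(x^3 + 5x^2 + 5x + 7) + (8x^2 + 3x + 10). Hence a·b ≡ 8x^2 + 3x + 10 (mod f). (F_13[x]/(f) is a field with 13^3 = 2197 elements since f is irreducible of degree 3.)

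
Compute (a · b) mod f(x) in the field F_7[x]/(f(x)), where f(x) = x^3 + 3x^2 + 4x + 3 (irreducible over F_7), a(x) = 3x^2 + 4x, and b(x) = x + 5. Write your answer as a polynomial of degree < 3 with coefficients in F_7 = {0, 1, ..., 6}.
a · b ≡ 3x^2 + x + 5 (mod f(x))

Multiply in F_7[x]: a(x)·b(x) = (3x^2 + 4x)·(x + 5) = 3x^3 + 5x^2 + 6x. This has degree ≥ 3, so divide by f(x) over F_7: 3x^3 + 5x^2 + 6x = (3)·(x^3 + 3x^2 + 4x + 3) + (3x^2 + x + 5). Hence a·b ≡ 3x^2 + x + 5 (mod f). (F_7[x]/(f) is a field with 7^3 = 343 elements since f is irreducible of degree 3.)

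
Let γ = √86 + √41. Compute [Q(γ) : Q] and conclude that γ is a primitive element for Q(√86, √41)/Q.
[Q(γ) : Q] = 4 (equivalently, Q(γ) = Q(√86, √41))

Obviously Q(γ) ⊆ Q(√86, √41), and [Q(√86, √41):Q] = 4 (since 86, 41 are distinct squarefree integers > 1 with 3526 not a perfect square). To show equality we compute the minimal polynomial of γ. From γ = √86 + √41: γ^2 = 86 + 2√(3526) + 41 = 127 + 2√(3526), so γ^2 - 127 = 2√(3526); squaring, (γ^2 - 127)^2 = 4·3526, i.e. γ^4 - 254γ^2 + 16129 - 14104 = 0, i.e. γ^4 - 254γ^2 + 2025 = 0. So γ is a root of x^4 - 254x^2 + 2025. This polynomial is irreducible over Q: it has no rational root (each ±√86 ± √41 is irrational), and any factorization into two quadratics over Q would force √(3526) ∈ Q (pairing opposite roots) or √86, √41 ∈ Q (other pairings), all impossible. Hence [Q(γ):Q] = 4 = [Q(√86, √41):Q], so Q(γ) = Q(√86, √41).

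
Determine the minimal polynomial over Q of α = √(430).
m_α(x) = x^2 - 430

α satisfies α^2 - 430 = 0, so x^2 - 430 annihilates α. Since d = 430 is squarefree and ≠ 1, it is not a perfect square in Q, so x^2 - 430 has no rational root and is therefore irreducible over Q (a degree-2 polynomial over a field is irreducible iff it has no root). Hence m_α(x) = x^2 - 430.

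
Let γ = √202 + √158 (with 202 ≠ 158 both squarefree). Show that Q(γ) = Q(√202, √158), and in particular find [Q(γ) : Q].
[Q(γ) : Q] = 4 (equivalently, Q(γ) = Q(√202, √158))

Obviously Q(γ) ⊆ Q(√202, √158), and [Q(√202, √158):Q] = 4 (since 202, 158 are distinct squarefree integers > 1 with 31916 not a perfect square). To show equality we compute the minimal polynomial of γ. From γ = √202 + √158: γ^2 = 202 + 2√(31916) + 158 = 360 + 2√(31916), so γ^2 - 360 = 2√(31916); squaring, (γ^2 - 360)^2 = 4·31916, i.e. γ^4 - 720γ^2 + 129600 - 127664 = 0, i.e. γ^4 - 720γ^2 + 1936 = 0. So γ is a root of x^4 - 720x^2 + 1936. This polynomial is irreducible over Q: it has no rational root (each ±√202 ± √158 is irrational), and any factorization into two quadratics over Q would force √(31916) ∈ Q (pairing opposite roots) or √202, √158 ∈ Q (other pairings), all impossible. Hence [Q(γ):Q] = 4 = [Q(√202, √158):Q], so Q(γ) = Q(√202, √158).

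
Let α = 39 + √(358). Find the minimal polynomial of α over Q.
m_α(x) = x^2 - 78x + 1163

From α - 39 = √(358), squaring gives (α - 39)^2 = 358, i.e. α^2 - 78α + 1521 = 358, so α^2 - 78α + 1163 = 0. The discriminant of x^2 - 78x + 1163 is (-78)^2 - 4·(1163) = 6084 - 4652 = 1432, and 4·(358) is not a perfect square in Q since 358 is squarefree and ≠ 1. Hence x^2 - 78x + 1163 is irreducible over Q and is the minimal polynomial of α.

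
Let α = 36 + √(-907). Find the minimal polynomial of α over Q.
m_α(x) = x^2 - 72x + 2203

From α - 36 = √(-907), squaring gives (α - 36)^2 = -907, i.e. α^2 - 72α + 1296 = -907, so α^2 - 72α + 2203 = 0. The discriminant of x^2 - 72x + 2203 is (-72)^2 - 4·(2203) = 5184 - 8812 = -3628, and 4·(-907) is not a perfect square in Q since -907 is squarefree and ≠ 1. Hence x^2 - 72x + 2203 is irreducible over Q and is the minimal polynomial of α.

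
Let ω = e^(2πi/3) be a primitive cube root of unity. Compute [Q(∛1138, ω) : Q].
[Q(∛1138, ω) : Q] = 6

[Q(∛1138):Q] = 3 (min poly x^3 - 1138, irreducible since 1138 is not a perfect cube). [Q(ω):Q] = 2 (min poly x^2 + x + 1). Since Q(∛1138) ⊂ R and ω ∉ R, we have ω ∉ Q(∛1138), so x^2 + x + 1 remains irreducible over Q(∛1138) and [Q(∛1138, ω) : Q(∛1138)] = 2. By the tower law, [Q(∛1138, ω) : Q] = 3 · 2 = 6. (In fact Q(∛1138, ω) is the splitting field of x^3 - 1138 over Q.)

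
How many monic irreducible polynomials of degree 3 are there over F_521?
There are 47140080 monic irreducible polynomials of degree 3 over F_521

Each element of F_{521^3} that lies in no proper subfield is a root of exactly one monic irreducible of degree 3 over F_521, and each such polynomial has 3 distinct roots in F_{521^3}. By Möbius inversion the count is N_521(3) = (1/3) Σ_{d|3} μ(3/d) · 521^d = (1/3)(μ(3)·521^1 + μ(1)·521^3) = 141420240/3 = 47140080.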